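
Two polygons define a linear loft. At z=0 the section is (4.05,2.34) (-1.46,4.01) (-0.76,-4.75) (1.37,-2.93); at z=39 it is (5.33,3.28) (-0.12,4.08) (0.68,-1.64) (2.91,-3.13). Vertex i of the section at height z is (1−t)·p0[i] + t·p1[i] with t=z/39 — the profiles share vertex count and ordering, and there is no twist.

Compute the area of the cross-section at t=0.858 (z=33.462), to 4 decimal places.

Area at t=0.858: 24.6020

Cross-section at t=0.858: each vertex is (1-t)·p0[i] + t·p1[i].
  v1: (1-0.858)·(4.05,2.34) + 0.858·(5.33,3.28) = (5.1482,3.1465)
  v2: (1-0.858)·(-1.46,4.01) + 0.858·(-0.12,4.08) = (-0.3103,4.0701)
  v3: (1-0.858)·(-0.76,-4.75) + 0.858·(0.68,-1.64) = (0.4755,-2.0816)
  v4: (1-0.858)·(1.37,-2.93) + 0.858·(2.91,-3.13) = (2.6913,-3.1016)
Shoelace sum Σ(x_i·y_{i+1} − x_{i+1}·y_i):
  i=1: 5.1482·4.0701 − -0.3103·3.1465 = +21.9299 (running +21.9299)
  i=2: -0.3103·-2.0816 − 0.4755·4.0701 = -1.2895 (running +20.6404)
  i=3: 0.4755·-3.1016 − 2.6913·-2.0816 = +4.1274 (running +24.7679)
  i=4: 2.6913·3.1465 − 5.1482·-3.1016 = +24.4361 (running +49.2039)
Area = |Σ|/2 = |49.2039|/2 = 24.6020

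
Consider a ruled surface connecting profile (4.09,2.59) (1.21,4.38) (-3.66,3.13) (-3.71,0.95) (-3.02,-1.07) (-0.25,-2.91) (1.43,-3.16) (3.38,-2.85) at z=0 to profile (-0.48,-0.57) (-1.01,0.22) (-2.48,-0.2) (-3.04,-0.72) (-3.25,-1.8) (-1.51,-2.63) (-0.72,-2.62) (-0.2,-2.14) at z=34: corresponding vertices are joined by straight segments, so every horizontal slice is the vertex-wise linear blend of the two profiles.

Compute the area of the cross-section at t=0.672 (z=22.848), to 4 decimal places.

Area at t=0.672: 14.7845

Cross-section at t=0.672: each vertex is (1-t)·p0[i] + t·p1[i].
  v1: (1-0.672)·(4.09,2.59) + 0.672·(-0.48,-0.57) = (1.0190,0.4665)
  v2: (1-0.672)·(1.21,4.38) + 0.672·(-1.01,0.22) = (-0.2818,1.5845)
  v3: (1-0.672)·(-3.66,3.13) + 0.672·(-2.48,-0.2) = (-2.8670,0.8922)
  v4: (1-0.672)·(-3.71,0.95) + 0.672·(-3.04,-0.72) = (-3.2598,-0.1722)
  v5: (1-0.672)·(-3.02,-1.07) + 0.672·(-3.25,-1.8) = (-3.1746,-1.5606)
  v6: (1-0.672)·(-0.25,-2.91) + 0.672·(-1.51,-2.63) = (-1.0967,-2.7218)
  v7: (1-0.672)·(1.43,-3.16) + 0.672·(-0.72,-2.62) = (-0.0148,-2.7971)
  v8: (1-0.672)·(3.38,-2.85) + 0.672·(-0.2,-2.14) = (0.9742,-2.3729)
Shoelace sum Σ(x_i·y_{i+1} − x_{i+1}·y_i):
  i=1: 1.0190·1.5845 − -0.2818·0.4665 = +1.7460 (running +1.7460)
  i=2: -0.2818·0.8922 − -2.8670·1.5845 = +4.2913 (running +6.0373)
  i=3: -2.8670·-0.1722 − -3.2598·0.8922 = +3.4023 (running +9.4396)
  i=4: -3.2598·-1.5606 − -3.1746·-0.1722 = +4.5403 (running +13.9799)
  i=5: -3.1746·-2.7218 − -1.0967·-1.5606 = +6.9291 (running +20.9090)
  i=6: -1.0967·-2.7971 − -0.0148·-2.7218 = +3.0274 (running +23.9364)
  i=7: -0.0148·-2.3729 − 0.9742·-2.7971 = +2.7602 (running +26.6966)
  i=8: 0.9742·0.4665 − 1.0190·-2.3729 = +2.8723 (running +29.5689)
Area = |Σ|/2 = |29.5689|/2 = 14.7845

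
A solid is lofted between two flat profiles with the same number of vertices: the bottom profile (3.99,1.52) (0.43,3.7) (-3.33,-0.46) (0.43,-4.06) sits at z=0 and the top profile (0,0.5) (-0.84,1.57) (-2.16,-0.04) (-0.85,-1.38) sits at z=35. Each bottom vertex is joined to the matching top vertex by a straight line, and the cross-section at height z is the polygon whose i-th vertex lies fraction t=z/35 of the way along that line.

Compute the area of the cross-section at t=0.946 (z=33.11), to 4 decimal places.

Area at t=0.946: 3.9108

Cross-section at t=0.946: each vertex is (1-t)·p0[i] + t·p1[i].
  v1: (1-0.946)·(3.99,1.52) + 0.946·(0,0.5) = (0.2155,0.5551)
  v2: (1-0.946)·(0.43,3.7) + 0.946·(-0.84,1.57) = (-0.7714,1.6850)
  v3: (1-0.946)·(-3.33,-0.46) + 0.946·(-2.16,-0.04) = (-2.2232,-0.0627)
  v4: (1-0.946)·(0.43,-4.06) + 0.946·(-0.85,-1.38) = (-0.7809,-1.5247)
Shoelace sum Σ(x_i·y_{i+1} − x_{i+1}·y_i):
  i=1: 0.2155·1.6850 − -0.7714·0.5551 = +0.7913 (running +0.7913)
  i=2: -0.7714·-0.0627 − -2.2232·1.6850 = +3.7945 (running +4.5857)
  i=3: -2.2232·-1.5247 − -0.7809·-0.0627 = +3.3408 (running +7.9265)
  i=4: -0.7809·0.5551 − 0.2155·-1.5247 = -0.1049 (running +7.8216)
Area = |Σ|/2 = |7.8216|/2 = 3.9108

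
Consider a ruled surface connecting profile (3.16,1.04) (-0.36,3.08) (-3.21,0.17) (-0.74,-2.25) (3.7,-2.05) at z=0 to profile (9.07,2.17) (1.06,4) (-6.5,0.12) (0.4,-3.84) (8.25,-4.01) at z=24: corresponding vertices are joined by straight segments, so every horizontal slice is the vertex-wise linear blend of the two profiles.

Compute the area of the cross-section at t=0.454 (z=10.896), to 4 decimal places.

Area at t=0.454: 47.2107

Cross-section at t=0.454: each vertex is (1-t)·p0[i] + t·p1[i].
  v1: (1-0.454)·(3.16,1.04) + 0.454·(9.07,2.17) = (5.8431,1.5530)
  v2: (1-0.454)·(-0.36,3.08) + 0.454·(1.06,4) = (0.2847,3.4977)
  v3: (1-0.454)·(-3.21,0.17) + 0.454·(-6.5,0.12) = (-4.7037,0.1473)
  v4: (1-0.454)·(-0.74,-2.25) + 0.454·(0.4,-3.84) = (-0.2224,-2.9719)
  v5: (1-0.454)·(3.7,-2.05) + 0.454·(8.25,-4.01) = (5.7657,-2.9398)
Shoelace sum Σ(x_i·y_{i+1} − x_{i+1}·y_i):
  i=1: 5.8431·3.4977 − 0.2847·1.5530 = +19.9953 (running +19.9953)
  i=2: 0.2847·0.1473 − -4.7037·3.4977 = +16.4938 (running +36.4892)
  i=3: -4.7037·-2.9719 − -0.2224·0.1473 = +14.0114 (running +50.5005)
  i=4: -0.2224·-2.9398 − 5.7657·-2.9719 = +17.7888 (running +68.2893)
  i=5: 5.7657·1.5530 − 5.8431·-2.9398 = +26.1321 (running +94.4215)
Area = |Σ|/2 = |94.4215|/2 = 47.2107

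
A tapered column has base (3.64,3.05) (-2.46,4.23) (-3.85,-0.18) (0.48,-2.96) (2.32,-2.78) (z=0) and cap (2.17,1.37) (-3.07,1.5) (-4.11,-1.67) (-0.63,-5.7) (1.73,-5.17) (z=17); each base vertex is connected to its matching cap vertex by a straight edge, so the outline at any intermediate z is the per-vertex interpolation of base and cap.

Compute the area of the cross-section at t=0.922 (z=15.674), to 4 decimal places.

Area at t=0.922: 34.1242

Cross-section at t=0.922: each vertex is (1-t)·p0[i] + t·p1[i].
  v1: (1-0.922)·(3.64,3.05) + 0.922·(2.17,1.37) = (2.2847,1.5010)
  v2: (1-0.922)·(-2.46,4.23) + 0.922·(-3.07,1.5) = (-3.0224,1.7129)
  v3: (1-0.922)·(-3.85,-0.18) + 0.922·(-4.11,-1.67) = (-4.0897,-1.5538)
  v4: (1-0.922)·(0.48,-2.96) + 0.922·(-0.63,-5.7) = (-0.5434,-5.4863)
  v5: (1-0.922)·(2.32,-2.78) + 0.922·(1.73,-5.17) = (1.7760,-4.9836)
Shoelace sum Σ(x_i·y_{i+1} − x_{i+1}·y_i):
  i=1: 2.2847·1.7129 − -3.0224·1.5010 = +8.4503 (running +8.4503)
  i=2: -3.0224·-1.5538 − -4.0897·1.7129 = +11.7016 (running +20.1519)
  i=3: -4.0897·-5.4863 − -0.5434·-1.5538 = +21.5930 (running +41.7449)
  i=4: -0.5434·-4.9836 − 1.7760·-5.4863 = +12.4519 (running +54.1968)
  i=5: 1.7760·1.5010 − 2.2847·-4.9836 = +14.0517 (running +68.2485)
Area = |Σ|/2 = |68.2485|/2 = 34.1242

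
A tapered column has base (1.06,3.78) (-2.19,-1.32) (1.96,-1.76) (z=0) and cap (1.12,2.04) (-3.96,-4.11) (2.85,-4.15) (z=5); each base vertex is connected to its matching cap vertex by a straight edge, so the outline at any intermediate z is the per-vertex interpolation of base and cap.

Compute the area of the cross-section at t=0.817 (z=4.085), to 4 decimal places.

Cross-section at t=0.817: each vertex is (1-t)·p0[i] + t·p1[i].
  v1: (1-0.817)·(1.06,3.78) + 0.817·(1.12,2.04) = (1.1090,2.3584)
  v2: (1-0.817)·(-2.19,-1.32) + 0.817·(-3.96,-4.11) = (-3.6361,-3.5994)
  v3: (1-0.817)·(1.96,-1.76) + 0.817·(2.85,-4.15) = (2.6871,-3.7126)
Shoelace sum Σ(x_i·y_{i+1} − x_{i+1}·y_i):
  i=1: 1.1090·-3.5994 − -3.6361·2.3584 = +4.5836 (running +4.5836)
  i=2: -3.6361·-3.7126 − 2.6871·-3.5994 = +23.1716 (running +27.7552)
  i=3: 2.6871·2.3584 − 1.1090·-3.7126 = +10.4548 (running +38.2099)
Area = |Σ|/2 = |38.2099|/2 = 19.1050

Area at t=0.817: 19.1050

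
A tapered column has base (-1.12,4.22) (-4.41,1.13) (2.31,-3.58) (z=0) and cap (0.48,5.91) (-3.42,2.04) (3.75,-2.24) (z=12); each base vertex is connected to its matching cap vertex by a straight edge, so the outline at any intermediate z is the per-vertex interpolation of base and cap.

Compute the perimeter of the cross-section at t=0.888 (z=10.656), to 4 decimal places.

Cross-section at t=0.888: each vertex is (1-t)·p0[i] + t·p1[i].
  v1: (1-0.888)·(-1.12,4.22) + 0.888·(0.48,5.91) = (0.3008,5.7207)
  v2: (1-0.888)·(-4.41,1.13) + 0.888·(-3.42,2.04) = (-3.5309,1.9381)
  v3: (1-0.888)·(2.31,-3.58) + 0.888·(3.75,-2.24) = (3.5887,-2.3901)
Perimeter = Σ |v_{i+1} − v_i|:
  edge 1→2: √(-3.8317² + -3.7826²) = 5.3842 (running 5.3842)
  edge 2→3: √(7.1196² + -4.3282²) = 8.3320 (running 13.7162)
  edge 3→1: √(-3.2879² + 8.1108²) = 8.7519 (running 22.4681)
Perimeter = 22.4681

Perimeter at t=0.888: 22.4681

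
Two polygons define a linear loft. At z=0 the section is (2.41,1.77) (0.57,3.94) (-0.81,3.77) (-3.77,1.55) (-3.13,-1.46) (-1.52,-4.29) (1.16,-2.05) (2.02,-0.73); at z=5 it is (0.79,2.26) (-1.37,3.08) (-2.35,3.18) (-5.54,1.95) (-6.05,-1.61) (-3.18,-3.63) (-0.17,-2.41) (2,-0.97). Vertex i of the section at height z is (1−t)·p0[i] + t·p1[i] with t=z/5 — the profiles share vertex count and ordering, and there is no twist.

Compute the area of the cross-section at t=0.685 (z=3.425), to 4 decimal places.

Cross-section at t=0.685: each vertex is (1-t)·p0[i] + t·p1[i].
  v1: (1-0.685)·(2.41,1.77) + 0.685·(0.79,2.26) = (1.3003,2.1056)
  v2: (1-0.685)·(0.57,3.94) + 0.685·(-1.37,3.08) = (-0.7589,3.3509)
  v3: (1-0.685)·(-0.81,3.77) + 0.685·(-2.35,3.18) = (-1.8649,3.3659)
  v4: (1-0.685)·(-3.77,1.55) + 0.685·(-5.54,1.95) = (-4.9825,1.8240)
  v5: (1-0.685)·(-3.13,-1.46) + 0.685·(-6.05,-1.61) = (-5.1302,-1.5628)
  v6: (1-0.685)·(-1.52,-4.29) + 0.685·(-3.18,-3.63) = (-2.6571,-3.8379)
  v7: (1-0.685)·(1.16,-2.05) + 0.685·(-0.17,-2.41) = (0.2489,-2.2966)
  v8: (1-0.685)·(2.02,-0.73) + 0.685·(2,-0.97) = (2.0063,-0.8944)
Shoelace sum Σ(x_i·y_{i+1} − x_{i+1}·y_i):
  i=1: 1.3003·3.3509 − -0.7589·2.1056 = +5.9552 (running +5.9552)
  i=2: -0.7589·3.3659 − -1.8649·3.3509 = +3.6947 (running +9.6499)
  i=3: -1.8649·1.8240 − -4.9825·3.3659 = +13.3686 (running +23.0185)
  i=4: -4.9825·-1.5628 − -5.1302·1.8240 = +17.1438 (running +40.1623)
  i=5: -5.1302·-3.8379 − -2.6571·-1.5628 = +15.5368 (running +55.6991)
  i=6: -2.6571·-2.2966 − 0.2489·-3.8379 = +7.0577 (running +62.7569)
  i=7: 0.2489·-0.8944 − 2.0063·-2.2966 = +4.3850 (running +67.1419)
  i=8: 2.0063·2.1056 − 1.3003·-0.8944 = +5.3876 (running +72.5294)
Area = |Σ|/2 = |72.5294|/2 = 36.2647

Area at t=0.685: 36.2647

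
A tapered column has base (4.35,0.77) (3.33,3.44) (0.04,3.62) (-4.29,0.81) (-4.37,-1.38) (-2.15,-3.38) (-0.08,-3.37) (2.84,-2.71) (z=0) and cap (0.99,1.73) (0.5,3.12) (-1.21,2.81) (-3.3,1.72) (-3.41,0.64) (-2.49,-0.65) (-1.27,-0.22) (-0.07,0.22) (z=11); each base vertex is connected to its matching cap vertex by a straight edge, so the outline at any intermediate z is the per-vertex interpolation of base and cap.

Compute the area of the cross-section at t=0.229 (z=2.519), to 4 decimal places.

Cross-section at t=0.229: each vertex is (1-t)·p0[i] + t·p1[i].
  v1: (1-0.229)·(4.35,0.77) + 0.229·(0.99,1.73) = (3.5806,0.9898)
  v2: (1-0.229)·(3.33,3.44) + 0.229·(0.5,3.12) = (2.6819,3.3667)
  v3: (1-0.229)·(0.04,3.62) + 0.229·(-1.21,2.81) = (-0.2462,3.4345)
  v4: (1-0.229)·(-4.29,0.81) + 0.229·(-3.3,1.72) = (-4.0633,1.0184)
  v5: (1-0.229)·(-4.37,-1.38) + 0.229·(-3.41,0.64) = (-4.1502,-0.9174)
  v6: (1-0.229)·(-2.15,-3.38) + 0.229·(-2.49,-0.65) = (-2.2279,-2.7548)
  v7: (1-0.229)·(-0.08,-3.37) + 0.229·(-1.27,-0.22) = (-0.3525,-2.6487)
  v8: (1-0.229)·(2.84,-2.71) + 0.229·(-0.07,0.22) = (2.1736,-2.0390)
Shoelace sum Σ(x_i·y_{i+1} − x_{i+1}·y_i):
  i=1: 3.5806·3.3667 − 2.6819·0.9898 = +9.4001 (running +9.4001)
  i=2: 2.6819·3.4345 − -0.2462·3.3667 = +10.0402 (running +19.4402)
  i=3: -0.2462·1.0184 − -4.0633·3.4345 = +13.7046 (running +33.1449)
  i=4: -4.0633·-0.9174 − -4.1502·1.0184 = +7.9542 (running +41.0991)
  i=5: -4.1502·-2.7548 − -2.2279·-0.9174 = +9.3891 (running +50.4882)
  i=6: -2.2279·-2.6487 − -0.3525·-2.7548 = +4.9297 (running +55.4179)
  i=7: -0.3525·-2.0390 − 2.1736·-2.6487 = +6.4759 (running +61.8938)
  i=8: 2.1736·0.9898 − 3.5806·-2.0390 = +9.4524 (running +71.3462)
Area = |Σ|/2 = |71.3462|/2 = 35.6731

Area at t=0.229: 35.6731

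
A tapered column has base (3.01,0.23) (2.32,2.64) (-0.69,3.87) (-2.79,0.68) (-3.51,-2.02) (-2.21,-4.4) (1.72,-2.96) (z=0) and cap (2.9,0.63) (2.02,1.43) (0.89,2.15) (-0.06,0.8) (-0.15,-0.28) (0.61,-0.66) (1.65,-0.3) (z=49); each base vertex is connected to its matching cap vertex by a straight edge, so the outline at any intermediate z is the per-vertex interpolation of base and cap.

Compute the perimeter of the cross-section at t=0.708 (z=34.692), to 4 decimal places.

Perimeter at t=0.708: 12.6274

Cross-section at t=0.708: each vertex is (1-t)·p0[i] + t·p1[i].
  v1: (1-0.708)·(3.01,0.23) + 0.708·(2.9,0.63) = (2.9321,0.5132)
  v2: (1-0.708)·(2.32,2.64) + 0.708·(2.02,1.43) = (2.1076,1.7833)
  v3: (1-0.708)·(-0.69,3.87) + 0.708·(0.89,2.15) = (0.4286,2.6522)
  v4: (1-0.708)·(-2.79,0.68) + 0.708·(-0.06,0.8) = (-0.8572,0.7650)
  v5: (1-0.708)·(-3.51,-2.02) + 0.708·(-0.15,-0.28) = (-1.1311,-0.7881)
  v6: (1-0.708)·(-2.21,-4.4) + 0.708·(0.61,-0.66) = (-0.2134,-1.7521)
  v7: (1-0.708)·(1.72,-2.96) + 0.708·(1.65,-0.3) = (1.6704,-1.0767)
Perimeter = Σ |v_{i+1} − v_i|:
  edge 1→2: √(-0.8245² + 1.2701²) = 1.5143 (running 1.5143)
  edge 2→3: √(-1.6790² + 0.8689²) = 1.8905 (running 3.4048)
  edge 3→4: √(-1.2858² + -1.8873²) = 2.2837 (running 5.6884)
  edge 4→5: √(-0.2740² + -1.5530²) = 1.5770 (running 7.2654)
  edge 5→6: √(0.9177² + -0.9640²) = 1.3310 (running 8.5964)
  edge 6→7: √(1.8839² + 0.6754²) = 2.0013 (running 10.5977)
  edge 7→1: √(1.2617² + 1.5899²) = 2.0297 (running 12.6274)
Perimeter = 12.6274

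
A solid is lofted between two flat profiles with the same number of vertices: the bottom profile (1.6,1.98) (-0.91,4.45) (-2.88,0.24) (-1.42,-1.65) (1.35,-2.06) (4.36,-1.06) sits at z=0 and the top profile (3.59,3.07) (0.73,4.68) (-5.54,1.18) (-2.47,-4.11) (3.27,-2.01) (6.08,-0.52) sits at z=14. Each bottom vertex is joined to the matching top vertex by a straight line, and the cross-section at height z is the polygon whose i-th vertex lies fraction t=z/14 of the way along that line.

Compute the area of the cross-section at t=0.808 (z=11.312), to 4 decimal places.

Cross-section at t=0.808: each vertex is (1-t)·p0[i] + t·p1[i].
  v1: (1-0.808)·(1.6,1.98) + 0.808·(3.59,3.07) = (3.2079,2.8607)
  v2: (1-0.808)·(-0.91,4.45) + 0.808·(0.73,4.68) = (0.4151,4.6358)
  v3: (1-0.808)·(-2.88,0.24) + 0.808·(-5.54,1.18) = (-5.0293,0.9995)
  v4: (1-0.808)·(-1.42,-1.65) + 0.808·(-2.47,-4.11) = (-2.2684,-3.6377)
  v5: (1-0.808)·(1.35,-2.06) + 0.808·(3.27,-2.01) = (2.9014,-2.0196)
  v6: (1-0.808)·(4.36,-1.06) + 0.808·(6.08,-0.52) = (5.7498,-0.6237)
Shoelace sum Σ(x_i·y_{i+1} − x_{i+1}·y_i):
  i=1: 3.2079·4.6358 − 0.4151·2.8607 = +13.6839 (running +13.6839)
  i=2: 0.4151·0.9995 − -5.0293·4.6358 = +23.7299 (running +37.4137)
  i=3: -5.0293·-3.6377 − -2.2684·0.9995 = +20.5622 (running +57.9759)
  i=4: -2.2684·-2.0196 − 2.9014·-3.6377 = +15.1355 (running +73.1114)
  i=5: 2.9014·-0.6237 − 5.7498·-2.0196 = +9.8027 (running +82.9141)
  i=6: 5.7498·2.8607 − 3.2079·-0.6237 = +18.4492 (running +101.3633)
Area = |Σ|/2 = |101.3633|/2 = 50.6816

Area at t=0.808: 50.6816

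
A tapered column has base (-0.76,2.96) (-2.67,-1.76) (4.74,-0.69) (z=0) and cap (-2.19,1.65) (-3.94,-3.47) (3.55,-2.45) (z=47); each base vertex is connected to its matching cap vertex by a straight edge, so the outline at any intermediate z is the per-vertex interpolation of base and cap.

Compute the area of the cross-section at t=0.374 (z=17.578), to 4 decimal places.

Cross-section at t=0.374: each vertex is (1-t)·p0[i] + t·p1[i].
  v1: (1-0.374)·(-0.76,2.96) + 0.374·(-2.19,1.65) = (-1.2948,2.4701)
  v2: (1-0.374)·(-2.67,-1.76) + 0.374·(-3.94,-3.47) = (-3.1450,-2.3995)
  v3: (1-0.374)·(4.74,-0.69) + 0.374·(3.55,-2.45) = (4.2949,-1.3482)
Shoelace sum Σ(x_i·y_{i+1} − x_{i+1}·y_i):
  i=1: -1.2948·-2.3995 − -3.1450·2.4701 = +10.8753 (running +10.8753)
  i=2: -3.1450·-1.3482 − 4.2949·-2.3995 = +14.5461 (running +25.4213)
  i=3: 4.2949·2.4701 − -1.2948·-1.3482 = +8.8630 (running +34.2844)
Area = |Σ|/2 = |34.2844|/2 = 17.1422

Area at t=0.374: 17.1422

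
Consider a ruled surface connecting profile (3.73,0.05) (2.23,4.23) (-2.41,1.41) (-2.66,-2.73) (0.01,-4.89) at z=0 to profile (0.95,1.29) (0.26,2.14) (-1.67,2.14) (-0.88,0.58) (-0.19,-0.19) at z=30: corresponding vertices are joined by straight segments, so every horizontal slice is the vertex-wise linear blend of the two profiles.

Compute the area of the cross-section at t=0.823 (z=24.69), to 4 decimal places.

Cross-section at t=0.823: each vertex is (1-t)·p0[i] + t·p1[i].
  v1: (1-0.823)·(3.73,0.05) + 0.823·(0.95,1.29) = (1.4421,1.0705)
  v2: (1-0.823)·(2.23,4.23) + 0.823·(0.26,2.14) = (0.6087,2.5099)
  v3: (1-0.823)·(-2.41,1.41) + 0.823·(-1.67,2.14) = (-1.8010,2.0108)
  v4: (1-0.823)·(-2.66,-2.73) + 0.823·(-0.88,0.58) = (-1.1951,-0.0059)
  v5: (1-0.823)·(0.01,-4.89) + 0.823·(-0.19,-0.19) = (-0.1546,-1.0219)
Shoelace sum Σ(x_i·y_{i+1} − x_{i+1}·y_i):
  i=1: 1.4421·2.5099 − 0.6087·1.0705 = +2.9679 (running +2.9679)
  i=2: 0.6087·2.0108 − -1.8010·2.5099 = +5.7443 (running +8.7121)
  i=3: -1.8010·-0.0059 − -1.1951·2.0108 = +2.4136 (running +11.1257)
  i=4: -1.1951·-1.0219 − -0.1546·-0.0059 = +1.2203 (running +12.3460)
  i=5: -0.1546·1.0705 − 1.4421·-1.0219 = +1.3081 (running +13.6542)
Area = |Σ|/2 = |13.6542|/2 = 6.8271

Area at t=0.823: 6.8271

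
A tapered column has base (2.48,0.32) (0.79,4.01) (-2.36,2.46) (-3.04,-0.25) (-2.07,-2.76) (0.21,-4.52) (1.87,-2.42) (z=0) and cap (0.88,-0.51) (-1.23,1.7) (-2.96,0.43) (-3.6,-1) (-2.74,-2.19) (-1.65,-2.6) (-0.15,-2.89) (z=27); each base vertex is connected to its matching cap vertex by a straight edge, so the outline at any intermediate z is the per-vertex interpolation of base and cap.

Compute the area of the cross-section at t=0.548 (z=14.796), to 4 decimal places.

Cross-section at t=0.548: each vertex is (1-t)·p0[i] + t·p1[i].
  v1: (1-0.548)·(2.48,0.32) + 0.548·(0.88,-0.51) = (1.6032,-0.1348)
  v2: (1-0.548)·(0.79,4.01) + 0.548·(-1.23,1.7) = (-0.3170,2.7441)
  v3: (1-0.548)·(-2.36,2.46) + 0.548·(-2.96,0.43) = (-2.6888,1.3476)
  v4: (1-0.548)·(-3.04,-0.25) + 0.548·(-3.6,-1) = (-3.3469,-0.6610)
  v5: (1-0.548)·(-2.07,-2.76) + 0.548·(-2.74,-2.19) = (-2.4372,-2.4476)
  v6: (1-0.548)·(0.21,-4.52) + 0.548·(-1.65,-2.6) = (-0.8093,-3.4678)
  v7: (1-0.548)·(1.87,-2.42) + 0.548·(-0.15,-2.89) = (0.7630,-2.6776)
Shoelace sum Σ(x_i·y_{i+1} − x_{i+1}·y_i):
  i=1: 1.6032·2.7441 − -0.3170·-0.1348 = +4.3566 (running +4.3566)
  i=2: -0.3170·1.3476 − -2.6888·2.7441 = +6.9513 (running +11.3079)
  i=3: -2.6888·-0.6610 − -3.3469·1.3476 = +6.2874 (running +17.5953)
  i=4: -3.3469·-2.4476 − -2.4372·-0.6610 = +6.5810 (running +24.1763)
  i=5: -2.4372·-3.4678 − -0.8093·-2.4476 = +6.4709 (running +30.6472)
  i=6: -0.8093·-2.6776 − 0.7630·-3.4678 = +4.8130 (running +35.4602)
  i=7: 0.7630·-0.1348 − 1.6032·-2.6776 = +4.1898 (running +39.6499)
Area = |Σ|/2 = |39.6499|/2 = 19.8250

Area at t=0.548: 19.8250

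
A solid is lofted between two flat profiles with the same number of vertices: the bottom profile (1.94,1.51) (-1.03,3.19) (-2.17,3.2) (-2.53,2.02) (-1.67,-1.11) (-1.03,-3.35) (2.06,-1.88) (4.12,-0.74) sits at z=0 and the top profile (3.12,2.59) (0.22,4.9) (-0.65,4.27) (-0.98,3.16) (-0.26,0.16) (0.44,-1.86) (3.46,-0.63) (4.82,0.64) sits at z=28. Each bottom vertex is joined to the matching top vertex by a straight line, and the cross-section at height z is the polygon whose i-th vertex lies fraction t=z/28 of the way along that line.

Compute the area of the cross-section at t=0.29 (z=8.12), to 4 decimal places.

Cross-section at t=0.29: each vertex is (1-t)·p0[i] + t·p1[i].
  v1: (1-0.29)·(1.94,1.51) + 0.29·(3.12,2.59) = (2.2822,1.8232)
  v2: (1-0.29)·(-1.03,3.19) + 0.29·(0.22,4.9) = (-0.6675,3.6859)
  v3: (1-0.29)·(-2.17,3.2) + 0.29·(-0.65,4.27) = (-1.7292,3.5103)
  v4: (1-0.29)·(-2.53,2.02) + 0.29·(-0.98,3.16) = (-2.0805,2.3506)
  v5: (1-0.29)·(-1.67,-1.11) + 0.29·(-0.26,0.16) = (-1.2611,-0.7417)
  v6: (1-0.29)·(-1.03,-3.35) + 0.29·(0.44,-1.86) = (-0.6037,-2.9179)
  v7: (1-0.29)·(2.06,-1.88) + 0.29·(3.46,-0.63) = (2.4660,-1.5175)
  v8: (1-0.29)·(4.12,-0.74) + 0.29·(4.82,0.64) = (4.3230,-0.3398)
Shoelace sum Σ(x_i·y_{i+1} − x_{i+1}·y_i):
  i=1: 2.2822·3.6859 − -0.6675·1.8232 = +9.6289 (running +9.6289)
  i=2: -0.6675·3.5103 − -1.7292·3.6859 = +4.0305 (running +13.6595)
  i=3: -1.7292·2.3506 − -2.0805·3.5103 = +3.2385 (running +16.8980)
  i=4: -2.0805·-0.7417 − -1.2611·2.3506 = +4.5074 (running +21.4055)
  i=5: -1.2611·-2.9179 − -0.6037·-0.7417 = +3.2320 (running +24.6374)
  i=6: -0.6037·-1.5175 − 2.4660·-2.9179 = +8.1117 (running +32.7491)
  i=7: 2.4660·-0.3398 − 4.3230·-1.5175 = +5.7222 (running +38.4713)
  i=8: 4.3230·1.8232 − 2.2822·-0.3398 = +8.6572 (running +47.1285)
Area = |Σ|/2 = |47.1285|/2 = 23.5642

Area at t=0.29: 23.5642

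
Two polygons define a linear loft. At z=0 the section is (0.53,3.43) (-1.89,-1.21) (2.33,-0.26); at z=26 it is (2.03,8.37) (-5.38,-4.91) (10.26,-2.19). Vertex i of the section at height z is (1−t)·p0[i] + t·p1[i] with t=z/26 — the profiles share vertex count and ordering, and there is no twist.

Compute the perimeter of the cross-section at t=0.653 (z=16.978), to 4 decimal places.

Cross-section at t=0.653: each vertex is (1-t)·p0[i] + t·p1[i].
  v1: (1-0.653)·(0.53,3.43) + 0.653·(2.03,8.37) = (1.5095,6.6558)
  v2: (1-0.653)·(-1.89,-1.21) + 0.653·(-5.38,-4.91) = (-4.1690,-3.6261)
  v3: (1-0.653)·(2.33,-0.26) + 0.653·(10.26,-2.19) = (7.5083,-1.5203)
Perimeter = Σ |v_{i+1} − v_i|:
  edge 1→2: √(-5.6785² + -10.2819²) = 11.7458 (running 11.7458)
  edge 2→3: √(11.6773² + 2.1058²) = 11.8656 (running 23.6114)
  edge 3→1: √(-5.9988² + 8.1761²) = 10.1407 (running 33.7521)
Perimeter = 33.7521

Perimeter at t=0.653: 33.7521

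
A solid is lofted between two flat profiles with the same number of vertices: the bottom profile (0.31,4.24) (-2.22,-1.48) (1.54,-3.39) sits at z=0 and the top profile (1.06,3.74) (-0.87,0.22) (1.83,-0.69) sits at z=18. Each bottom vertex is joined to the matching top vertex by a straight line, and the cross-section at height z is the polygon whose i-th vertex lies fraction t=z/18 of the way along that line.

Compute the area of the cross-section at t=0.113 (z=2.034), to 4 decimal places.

Area at t=0.113: 12.1708

Cross-section at t=0.113: each vertex is (1-t)·p0[i] + t·p1[i].
  v1: (1-0.113)·(0.31,4.24) + 0.113·(1.06,3.74) = (0.3947,4.1835)
  v2: (1-0.113)·(-2.22,-1.48) + 0.113·(-0.87,0.22) = (-2.0675,-1.2879)
  v3: (1-0.113)·(1.54,-3.39) + 0.113·(1.83,-0.69) = (1.5728,-3.0849)
Shoelace sum Σ(x_i·y_{i+1} − x_{i+1}·y_i):
  i=1: 0.3947·-1.2879 − -2.0675·4.1835 = +8.1408 (running +8.1408)
  i=2: -2.0675·-3.0849 − 1.5728·-1.2879 = +8.4034 (running +16.5442)
  i=3: 1.5728·4.1835 − 0.3947·-3.0849 = +7.7974 (running +24.3417)
Area = |Σ|/2 = |24.3417|/2 = 12.1708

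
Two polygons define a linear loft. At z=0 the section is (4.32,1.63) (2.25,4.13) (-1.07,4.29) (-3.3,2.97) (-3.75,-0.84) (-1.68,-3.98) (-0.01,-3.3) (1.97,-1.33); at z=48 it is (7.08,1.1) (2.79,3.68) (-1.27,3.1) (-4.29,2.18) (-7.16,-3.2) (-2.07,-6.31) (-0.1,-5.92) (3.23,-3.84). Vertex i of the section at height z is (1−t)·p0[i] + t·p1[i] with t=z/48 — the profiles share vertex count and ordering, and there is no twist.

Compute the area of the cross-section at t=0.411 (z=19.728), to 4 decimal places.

Cross-section at t=0.411: each vertex is (1-t)·p0[i] + t·p1[i].
  v1: (1-0.411)·(4.32,1.63) + 0.411·(7.08,1.1) = (5.4544,1.4122)
  v2: (1-0.411)·(2.25,4.13) + 0.411·(2.79,3.68) = (2.4719,3.9450)
  v3: (1-0.411)·(-1.07,4.29) + 0.411·(-1.27,3.1) = (-1.1522,3.8009)
  v4: (1-0.411)·(-3.3,2.97) + 0.411·(-4.29,2.18) = (-3.7069,2.6453)
  v5: (1-0.411)·(-3.75,-0.84) + 0.411·(-7.16,-3.2) = (-5.1515,-1.8100)
  v6: (1-0.411)·(-1.68,-3.98) + 0.411·(-2.07,-6.31) = (-1.8403,-4.9376)
  v7: (1-0.411)·(-0.01,-3.3) + 0.411·(-0.1,-5.92) = (-0.0470,-4.3768)
  v8: (1-0.411)·(1.97,-1.33) + 0.411·(3.23,-3.84) = (2.4879,-2.3616)
Shoelace sum Σ(x_i·y_{i+1} − x_{i+1}·y_i):
  i=1: 5.4544·3.9450 − 2.4719·1.4122 = +18.0269 (running +18.0269)
  i=2: 2.4719·3.8009 − -1.1522·3.9450 = +13.9411 (running +31.9680)
  i=3: -1.1522·2.6453 − -3.7069·3.8009 = +11.0416 (running +43.0097)
  i=4: -3.7069·-1.8100 − -5.1515·2.6453 = +20.3367 (running +63.3463)
  i=5: -5.1515·-4.9376 − -1.8403·-1.8100 = +22.1054 (running +85.4517)
  i=6: -1.8403·-4.3768 − -0.0470·-4.9376 = +7.8226 (running +93.2743)
  i=7: -0.0470·-2.3616 − 2.4879·-4.3768 = +10.9999 (running +104.2742)
  i=8: 2.4879·1.4122 − 5.4544·-2.3616 = +16.3944 (running +120.6686)
Area = |Σ|/2 = |120.6686|/2 = 60.3343

Area at t=0.411: 60.3343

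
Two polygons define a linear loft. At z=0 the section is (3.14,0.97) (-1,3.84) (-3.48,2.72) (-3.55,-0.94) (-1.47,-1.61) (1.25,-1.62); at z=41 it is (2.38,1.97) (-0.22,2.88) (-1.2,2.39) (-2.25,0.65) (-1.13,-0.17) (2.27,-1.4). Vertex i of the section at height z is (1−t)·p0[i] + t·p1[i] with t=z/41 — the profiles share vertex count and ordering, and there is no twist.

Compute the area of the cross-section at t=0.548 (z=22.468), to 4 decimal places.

Area at t=0.548: 17.8359

Cross-section at t=0.548: each vertex is (1-t)·p0[i] + t·p1[i].
  v1: (1-0.548)·(3.14,0.97) + 0.548·(2.38,1.97) = (2.7235,1.5180)
  v2: (1-0.548)·(-1,3.84) + 0.548·(-0.22,2.88) = (-0.5726,3.3139)
  v3: (1-0.548)·(-3.48,2.72) + 0.548·(-1.2,2.39) = (-2.2306,2.5392)
  v4: (1-0.548)·(-3.55,-0.94) + 0.548·(-2.25,0.65) = (-2.8376,-0.0687)
  v5: (1-0.548)·(-1.47,-1.61) + 0.548·(-1.13,-0.17) = (-1.2837,-0.8209)
  v6: (1-0.548)·(1.25,-1.62) + 0.548·(2.27,-1.4) = (1.8090,-1.4994)
Shoelace sum Σ(x_i·y_{i+1} − x_{i+1}·y_i):
  i=1: 2.7235·3.3139 − -0.5726·1.5180 = +9.8947 (running +9.8947)
  i=2: -0.5726·2.5392 − -2.2306·3.3139 = +5.9381 (running +15.8327)
  i=3: -2.2306·-0.0687 − -2.8376·2.5392 = +7.3583 (running +23.1911)
  i=4: -2.8376·-0.8209 − -1.2837·-0.0687 = +2.2412 (running +25.4322)
  i=5: -1.2837·-1.4994 − 1.8090·-0.8209 = +3.4097 (running +28.8420)
  i=6: 1.8090·1.5180 − 2.7235·-1.4994 = +6.8298 (running +35.6717)
Area = |Σ|/2 = |35.6717|/2 = 17.8359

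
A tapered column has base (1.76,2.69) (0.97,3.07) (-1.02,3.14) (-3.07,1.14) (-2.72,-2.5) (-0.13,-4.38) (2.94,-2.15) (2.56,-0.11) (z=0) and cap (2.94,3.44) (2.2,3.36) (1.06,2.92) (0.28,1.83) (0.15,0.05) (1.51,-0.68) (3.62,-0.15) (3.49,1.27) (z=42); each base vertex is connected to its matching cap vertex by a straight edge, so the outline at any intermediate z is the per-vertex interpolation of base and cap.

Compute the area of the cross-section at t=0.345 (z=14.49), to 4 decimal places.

Cross-section at t=0.345: each vertex is (1-t)·p0[i] + t·p1[i].
  v1: (1-0.345)·(1.76,2.69) + 0.345·(2.94,3.44) = (2.1671,2.9487)
  v2: (1-0.345)·(0.97,3.07) + 0.345·(2.2,3.36) = (1.3943,3.1700)
  v3: (1-0.345)·(-1.02,3.14) + 0.345·(1.06,2.92) = (-0.3024,3.0641)
  v4: (1-0.345)·(-3.07,1.14) + 0.345·(0.28,1.83) = (-1.9143,1.3780)
  v5: (1-0.345)·(-2.72,-2.5) + 0.345·(0.15,0.05) = (-1.7299,-1.6203)
  v6: (1-0.345)·(-0.13,-4.38) + 0.345·(1.51,-0.68) = (0.4358,-3.1035)
  v7: (1-0.345)·(2.94,-2.15) + 0.345·(3.62,-0.15) = (3.1746,-1.4600)
  v8: (1-0.345)·(2.56,-0.11) + 0.345·(3.49,1.27) = (2.8809,0.3661)
Shoelace sum Σ(x_i·y_{i+1} − x_{i+1}·y_i):
  i=1: 2.1671·3.1700 − 1.3943·2.9487 = +2.7582 (running +2.7582)
  i=2: 1.3943·3.0641 − -0.3024·3.1700 = +5.2311 (running +7.9893)
  i=3: -0.3024·1.3780 − -1.9143·3.0641 = +5.4487 (running +13.4380)
  i=4: -1.9143·-1.6203 − -1.7299·1.3780 = +5.4854 (running +18.9234)
  i=5: -1.7299·-3.1035 − 0.4358·-1.6203 = +6.0747 (running +24.9981)
  i=6: 0.4358·-1.4600 − 3.1746·-3.1035 = +9.2161 (running +34.2142)
  i=7: 3.1746·0.3661 − 2.8809·-1.4600 = +5.3683 (running +39.5825)
  i=8: 2.8809·2.9487 − 2.1671·0.3661 = +7.7015 (running +47.2840)
Area = |Σ|/2 = |47.2840|/2 = 23.6420

Area at t=0.345: 23.6420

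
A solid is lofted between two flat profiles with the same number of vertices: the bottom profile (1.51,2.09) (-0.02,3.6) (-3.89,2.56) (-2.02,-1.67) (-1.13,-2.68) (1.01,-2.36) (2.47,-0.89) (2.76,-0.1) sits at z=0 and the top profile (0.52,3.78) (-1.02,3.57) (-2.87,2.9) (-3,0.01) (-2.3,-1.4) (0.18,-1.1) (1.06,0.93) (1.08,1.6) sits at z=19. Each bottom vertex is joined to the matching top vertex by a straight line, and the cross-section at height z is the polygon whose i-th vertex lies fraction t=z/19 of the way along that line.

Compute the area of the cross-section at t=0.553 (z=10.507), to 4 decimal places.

Area at t=0.553: 20.8100

Cross-section at t=0.553: each vertex is (1-t)·p0[i] + t·p1[i].
  v1: (1-0.553)·(1.51,2.09) + 0.553·(0.52,3.78) = (0.9625,3.0246)
  v2: (1-0.553)·(-0.02,3.6) + 0.553·(-1.02,3.57) = (-0.5730,3.5834)
  v3: (1-0.553)·(-3.89,2.56) + 0.553·(-2.87,2.9) = (-3.3259,2.7480)
  v4: (1-0.553)·(-2.02,-1.67) + 0.553·(-3,0.01) = (-2.5619,-0.7410)
  v5: (1-0.553)·(-1.13,-2.68) + 0.553·(-2.3,-1.4) = (-1.7770,-1.9722)
  v6: (1-0.553)·(1.01,-2.36) + 0.553·(0.18,-1.1) = (0.5510,-1.6632)
  v7: (1-0.553)·(2.47,-0.89) + 0.553·(1.06,0.93) = (1.6903,0.1165)
  v8: (1-0.553)·(2.76,-0.1) + 0.553·(1.08,1.6) = (1.8310,0.8401)
Shoelace sum Σ(x_i·y_{i+1} − x_{i+1}·y_i):
  i=1: 0.9625·3.5834 − -0.5730·3.0246 = +5.1822 (running +5.1822)
  i=2: -0.5730·2.7480 − -3.3259·3.5834 = +10.3436 (running +15.5258)
  i=3: -3.3259·-0.7410 − -2.5619·2.7480 = +9.5047 (running +25.0305)
  i=4: -2.5619·-1.9722 − -1.7770·-0.7410 = +3.7359 (running +28.7663)
  i=5: -1.7770·-1.6632 − 0.5510·-1.9722 = +4.0422 (running +32.8086)
  i=6: 0.5510·0.1165 − 1.6903·-1.6632 = +2.8755 (running +35.6840)
  i=7: 1.6903·0.8401 − 1.8310·0.1165 = +1.2068 (running +36.8908)
  i=8: 1.8310·3.0246 − 0.9625·0.8401 = +4.7292 (running +41.6200)
Area = |Σ|/2 = |41.6200|/2 = 20.8100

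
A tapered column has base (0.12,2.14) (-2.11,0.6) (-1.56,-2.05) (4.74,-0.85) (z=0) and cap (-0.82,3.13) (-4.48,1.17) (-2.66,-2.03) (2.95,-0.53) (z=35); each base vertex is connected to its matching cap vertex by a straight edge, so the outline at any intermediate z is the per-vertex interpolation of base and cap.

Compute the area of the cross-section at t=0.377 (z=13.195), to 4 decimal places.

Area at t=0.377: 17.4451

Cross-section at t=0.377: each vertex is (1-t)·p0[i] + t·p1[i].
  v1: (1-0.377)·(0.12,2.14) + 0.377·(-0.82,3.13) = (-0.2344,2.5132)
  v2: (1-0.377)·(-2.11,0.6) + 0.377·(-4.48,1.17) = (-3.0035,0.8149)
  v3: (1-0.377)·(-1.56,-2.05) + 0.377·(-2.66,-2.03) = (-1.9747,-2.0425)
  v4: (1-0.377)·(4.74,-0.85) + 0.377·(2.95,-0.53) = (4.0652,-0.7294)
Shoelace sum Σ(x_i·y_{i+1} − x_{i+1}·y_i):
  i=1: -0.2344·0.8149 − -3.0035·2.5132 = +7.3575 (running +7.3575)
  i=2: -3.0035·-2.0425 − -1.9747·0.8149 = +7.7437 (running +15.1011)
  i=3: -1.9747·-0.7294 − 4.0652·-2.0425 = +9.7432 (running +24.8444)
  i=4: 4.0652·2.5132 − -0.2344·-0.7294 = +10.0458 (running +34.8901)
Area = |Σ|/2 = |34.8901|/2 = 17.4451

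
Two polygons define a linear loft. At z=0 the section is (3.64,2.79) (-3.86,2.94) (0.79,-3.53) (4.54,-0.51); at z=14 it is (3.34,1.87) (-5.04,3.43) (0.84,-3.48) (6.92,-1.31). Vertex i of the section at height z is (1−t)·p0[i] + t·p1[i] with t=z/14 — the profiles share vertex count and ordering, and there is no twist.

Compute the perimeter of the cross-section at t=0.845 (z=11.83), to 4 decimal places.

Perimeter at t=0.845: 27.9145

Cross-section at t=0.845: each vertex is (1-t)·p0[i] + t·p1[i].
  v1: (1-0.845)·(3.64,2.79) + 0.845·(3.34,1.87) = (3.3865,2.0126)
  v2: (1-0.845)·(-3.86,2.94) + 0.845·(-5.04,3.43) = (-4.8571,3.3541)
  v3: (1-0.845)·(0.79,-3.53) + 0.845·(0.84,-3.48) = (0.8323,-3.4878)
  v4: (1-0.845)·(4.54,-0.51) + 0.845·(6.92,-1.31) = (6.5511,-1.1860)
Perimeter = Σ |v_{i+1} − v_i|:
  edge 1→2: √(-8.2436² + 1.3415²) = 8.3520 (running 8.3520)
  edge 2→3: √(5.6894² + -6.8418²) = 8.8983 (running 17.2503)
  edge 3→4: √(5.7188² + 2.3018²) = 6.1647 (running 23.4150)
  edge 4→1: √(-3.1646² + 3.1986²) = 4.4995 (running 27.9145)
Perimeter = 27.9145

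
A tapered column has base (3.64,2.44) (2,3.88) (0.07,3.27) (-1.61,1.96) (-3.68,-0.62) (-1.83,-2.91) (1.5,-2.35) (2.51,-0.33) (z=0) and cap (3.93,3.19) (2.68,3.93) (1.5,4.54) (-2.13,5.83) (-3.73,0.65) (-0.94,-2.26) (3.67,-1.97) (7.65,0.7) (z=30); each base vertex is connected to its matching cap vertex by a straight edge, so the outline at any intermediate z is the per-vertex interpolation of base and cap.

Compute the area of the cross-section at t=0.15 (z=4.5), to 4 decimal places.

Area at t=0.15: 33.3352

Cross-section at t=0.15: each vertex is (1-t)·p0[i] + t·p1[i].
  v1: (1-0.15)·(3.64,2.44) + 0.15·(3.93,3.19) = (3.6835,2.5525)
  v2: (1-0.15)·(2,3.88) + 0.15·(2.68,3.93) = (2.1020,3.8875)
  v3: (1-0.15)·(0.07,3.27) + 0.15·(1.5,4.54) = (0.2845,3.4605)
  v4: (1-0.15)·(-1.61,1.96) + 0.15·(-2.13,5.83) = (-1.6880,2.5405)
  v5: (1-0.15)·(-3.68,-0.62) + 0.15·(-3.73,0.65) = (-3.6875,-0.4295)
  v6: (1-0.15)·(-1.83,-2.91) + 0.15·(-0.94,-2.26) = (-1.6965,-2.8125)
  v7: (1-0.15)·(1.5,-2.35) + 0.15·(3.67,-1.97) = (1.8255,-2.2930)
  v8: (1-0.15)·(2.51,-0.33) + 0.15·(7.65,0.7) = (3.2810,-0.1755)
Shoelace sum Σ(x_i·y_{i+1} − x_{i+1}·y_i):
  i=1: 3.6835·3.8875 − 2.1020·2.5525 = +8.9543 (running +8.9543)
  i=2: 2.1020·3.4605 − 0.2845·3.8875 = +6.1680 (running +15.1222)
  i=3: 0.2845·2.5405 − -1.6880·3.4605 = +6.5641 (running +21.6863)
  i=4: -1.6880·-0.4295 − -3.6875·2.5405 = +10.0931 (running +31.7794)
  i=5: -3.6875·-2.8125 − -1.6965·-0.4295 = +9.6424 (running +41.4219)
  i=6: -1.6965·-2.2930 − 1.8255·-2.8125 = +9.0243 (running +50.4462)
  i=7: 1.8255·-0.1755 − 3.2810·-2.2930 = +7.2030 (running +57.6491)
  i=8: 3.2810·2.5525 − 3.6835·-0.1755 = +9.0212 (running +66.6703)
Area = |Σ|/2 = |66.6703|/2 = 33.3352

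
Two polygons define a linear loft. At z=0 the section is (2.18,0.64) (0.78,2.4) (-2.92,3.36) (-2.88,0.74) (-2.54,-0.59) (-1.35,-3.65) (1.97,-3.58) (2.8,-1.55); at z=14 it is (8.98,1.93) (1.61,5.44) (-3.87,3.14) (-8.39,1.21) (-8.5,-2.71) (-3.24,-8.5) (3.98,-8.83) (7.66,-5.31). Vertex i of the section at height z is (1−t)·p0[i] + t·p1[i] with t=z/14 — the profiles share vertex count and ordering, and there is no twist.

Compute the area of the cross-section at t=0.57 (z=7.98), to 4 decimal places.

Cross-section at t=0.57: each vertex is (1-t)·p0[i] + t·p1[i].
  v1: (1-0.57)·(2.18,0.64) + 0.57·(8.98,1.93) = (6.0560,1.3753)
  v2: (1-0.57)·(0.78,2.4) + 0.57·(1.61,5.44) = (1.2531,4.1328)
  v3: (1-0.57)·(-2.92,3.36) + 0.57·(-3.87,3.14) = (-3.4615,3.2346)
  v4: (1-0.57)·(-2.88,0.74) + 0.57·(-8.39,1.21) = (-6.0207,1.0079)
  v5: (1-0.57)·(-2.54,-0.59) + 0.57·(-8.5,-2.71) = (-5.9372,-1.7984)
  v6: (1-0.57)·(-1.35,-3.65) + 0.57·(-3.24,-8.5) = (-2.4273,-6.4145)
  v7: (1-0.57)·(1.97,-3.58) + 0.57·(3.98,-8.83) = (3.1157,-6.5725)
  v8: (1-0.57)·(2.8,-1.55) + 0.57·(7.66,-5.31) = (5.5702,-3.6932)
Shoelace sum Σ(x_i·y_{i+1} − x_{i+1}·y_i):
  i=1: 6.0560·4.1328 − 1.2531·1.3753 = +23.3048 (running +23.3048)
  i=2: 1.2531·3.2346 − -3.4615·4.1328 = +18.3590 (running +41.6638)
  i=3: -3.4615·1.0079 − -6.0207·3.2346 = +15.9857 (running +57.6495)
  i=4: -6.0207·-1.7984 − -5.9372·1.0079 = +16.8117 (running +74.4613)
  i=5: -5.9372·-6.4145 − -2.4273·-1.7984 = +33.7189 (running +108.1802)
  i=6: -2.4273·-6.5725 − 3.1157·-6.4145 = +35.9391 (running +144.1193)
  i=7: 3.1157·-3.6932 − 5.5702·-6.5725 = +25.1032 (running +169.2225)
  i=8: 5.5702·1.3753 − 6.0560·-3.6932 = +30.0267 (running +199.2492)
Area = |Σ|/2 = |199.2492|/2 = 99.6246

Area at t=0.57: 99.6246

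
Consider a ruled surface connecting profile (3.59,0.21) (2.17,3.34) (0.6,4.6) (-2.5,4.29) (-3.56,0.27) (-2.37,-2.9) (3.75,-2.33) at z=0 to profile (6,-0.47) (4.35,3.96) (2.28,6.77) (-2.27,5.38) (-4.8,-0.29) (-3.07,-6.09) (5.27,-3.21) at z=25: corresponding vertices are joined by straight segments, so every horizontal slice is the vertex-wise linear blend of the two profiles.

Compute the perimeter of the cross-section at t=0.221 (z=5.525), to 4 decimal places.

Cross-section at t=0.221: each vertex is (1-t)·p0[i] + t·p1[i].
  v1: (1-0.221)·(3.59,0.21) + 0.221·(6,-0.47) = (4.1226,0.0597)
  v2: (1-0.221)·(2.17,3.34) + 0.221·(4.35,3.96) = (2.6518,3.4770)
  v3: (1-0.221)·(0.6,4.6) + 0.221·(2.28,6.77) = (0.9713,5.0796)
  v4: (1-0.221)·(-2.5,4.29) + 0.221·(-2.27,5.38) = (-2.4492,4.5309)
  v5: (1-0.221)·(-3.56,0.27) + 0.221·(-4.8,-0.29) = (-3.8340,0.1462)
  v6: (1-0.221)·(-2.37,-2.9) + 0.221·(-3.07,-6.09) = (-2.5247,-3.6050)
  v7: (1-0.221)·(3.75,-2.33) + 0.221·(5.27,-3.21) = (4.0859,-2.5245)
Perimeter = Σ |v_{i+1} − v_i|:
  edge 1→2: √(-1.4708² + 3.4173²) = 3.7204 (running 3.7204)
  edge 2→3: √(-1.6805² + 1.6025²) = 2.3221 (running 6.0425)
  edge 3→4: √(-3.4204² + -0.5487²) = 3.4642 (running 9.5067)
  edge 4→5: √(-1.3849² + -4.3846²) = 4.5982 (running 14.1048)
  edge 5→6: √(1.3093² + -3.7512²) = 3.9732 (running 18.0780)
  edge 6→7: √(6.6106² + 1.0805²) = 6.6983 (running 24.7764)
  edge 7→1: √(0.0367² + 2.5842²) = 2.5845 (running 27.3608)
Perimeter = 27.3608

Perimeter at t=0.221: 27.3608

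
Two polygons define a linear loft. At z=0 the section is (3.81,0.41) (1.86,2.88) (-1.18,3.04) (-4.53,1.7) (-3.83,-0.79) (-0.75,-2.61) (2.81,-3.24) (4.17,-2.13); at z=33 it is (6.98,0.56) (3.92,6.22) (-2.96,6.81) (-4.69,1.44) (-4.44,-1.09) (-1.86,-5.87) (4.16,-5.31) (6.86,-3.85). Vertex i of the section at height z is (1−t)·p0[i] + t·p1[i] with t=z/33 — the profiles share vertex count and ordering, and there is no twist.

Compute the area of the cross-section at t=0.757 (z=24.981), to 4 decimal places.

Area at t=0.757: 94.4673

Cross-section at t=0.757: each vertex is (1-t)·p0[i] + t·p1[i].
  v1: (1-0.757)·(3.81,0.41) + 0.757·(6.98,0.56) = (6.2097,0.5235)
  v2: (1-0.757)·(1.86,2.88) + 0.757·(3.92,6.22) = (3.4194,5.4084)
  v3: (1-0.757)·(-1.18,3.04) + 0.757·(-2.96,6.81) = (-2.5275,5.8939)
  v4: (1-0.757)·(-4.53,1.7) + 0.757·(-4.69,1.44) = (-4.6511,1.5032)
  v5: (1-0.757)·(-3.83,-0.79) + 0.757·(-4.44,-1.09) = (-4.2918,-1.0171)
  v6: (1-0.757)·(-0.75,-2.61) + 0.757·(-1.86,-5.87) = (-1.5903,-5.0778)
  v7: (1-0.757)·(2.81,-3.24) + 0.757·(4.16,-5.31) = (3.8319,-4.8070)
  v8: (1-0.757)·(4.17,-2.13) + 0.757·(6.86,-3.85) = (6.2063,-3.4320)
Shoelace sum Σ(x_i·y_{i+1} − x_{i+1}·y_i):
  i=1: 6.2097·5.4084 − 3.4194·0.5235 = +31.7941 (running +31.7941)
  i=2: 3.4194·5.8939 − -2.5275·5.4084 = +33.8231 (running +65.6173)
  i=3: -2.5275·1.5032 − -4.6511·5.8939 = +23.6140 (running +89.2312)
  i=4: -4.6511·-1.0171 − -4.2918·1.5032 = +11.1820 (running +100.4132)
  i=5: -4.2918·-5.0778 − -1.5903·-1.0171 = +20.1754 (running +120.5886)
  i=6: -1.5903·-4.8070 − 3.8319·-5.0778 = +27.1024 (running +147.6909)
  i=7: 3.8319·-3.4320 − 6.2063·-4.8070 = +16.6824 (running +164.3733)
  i=8: 6.2063·0.5235 − 6.2097·-3.4320 = +24.5612 (running +188.9345)
Area = |Σ|/2 = |188.9345|/2 = 94.4673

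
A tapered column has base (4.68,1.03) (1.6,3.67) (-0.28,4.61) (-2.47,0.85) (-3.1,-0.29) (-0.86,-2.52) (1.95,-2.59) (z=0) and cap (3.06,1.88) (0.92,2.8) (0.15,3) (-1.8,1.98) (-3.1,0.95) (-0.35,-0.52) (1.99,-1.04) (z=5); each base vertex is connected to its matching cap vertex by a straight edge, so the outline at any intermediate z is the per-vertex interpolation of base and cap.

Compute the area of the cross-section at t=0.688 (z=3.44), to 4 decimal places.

Cross-section at t=0.688: each vertex is (1-t)·p0[i] + t·p1[i].
  v1: (1-0.688)·(4.68,1.03) + 0.688·(3.06,1.88) = (3.5654,1.6148)
  v2: (1-0.688)·(1.6,3.67) + 0.688·(0.92,2.8) = (1.1322,3.0714)
  v3: (1-0.688)·(-0.28,4.61) + 0.688·(0.15,3) = (0.0158,3.5023)
  v4: (1-0.688)·(-2.47,0.85) + 0.688·(-1.8,1.98) = (-2.0090,1.6274)
  v5: (1-0.688)·(-3.1,-0.29) + 0.688·(-3.1,0.95) = (-3.1000,0.5631)
  v6: (1-0.688)·(-0.86,-2.52) + 0.688·(-0.35,-0.52) = (-0.5091,-1.1440)
  v7: (1-0.688)·(1.95,-2.59) + 0.688·(1.99,-1.04) = (1.9775,-1.5236)
Shoelace sum Σ(x_i·y_{i+1} − x_{i+1}·y_i):
  i=1: 3.5654·3.0714 − 1.1322·1.6148 = +9.1228 (running +9.1228)
  i=2: 1.1322·3.5023 − 0.0158·3.0714 = +3.9165 (running +13.0394)
  i=3: 0.0158·1.6274 − -2.0090·3.5023 = +7.0621 (running +20.1014)
  i=4: -2.0090·0.5631 − -3.1000·1.6274 = +3.9137 (running +24.0152)
  i=5: -3.1000·-1.1440 − -0.5091·0.5631 = +3.8331 (running +27.8483)
  i=6: -0.5091·-1.5236 − 1.9775·-1.1440 = +3.0380 (running +30.8862)
  i=7: 1.9775·1.6148 − 3.5654·-1.5236 = +8.6256 (running +39.5118)
Area = |Σ|/2 = |39.5118|/2 = 19.7559

Area at t=0.688: 19.7559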